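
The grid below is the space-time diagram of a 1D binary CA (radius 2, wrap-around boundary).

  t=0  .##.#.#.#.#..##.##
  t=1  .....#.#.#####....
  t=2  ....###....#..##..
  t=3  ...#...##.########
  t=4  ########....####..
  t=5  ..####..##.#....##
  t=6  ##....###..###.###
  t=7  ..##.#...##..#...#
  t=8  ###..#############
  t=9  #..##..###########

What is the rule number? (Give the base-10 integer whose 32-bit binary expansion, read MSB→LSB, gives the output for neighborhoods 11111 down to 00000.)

  nb #####: next=#  (t=1,i=11, bit31=1)
  nb ####.: next=.  (t=1,i=12, bit30=0)
  nb ###.#: next=#  (t=6,i=13, bit29=1)
  nb ###..: next=.  (t=1,i=13, bit28=0)
  nb ##.##: next=.  (t=0,i=0, bit27=0)
  nb ##.#.: next=.  (t=0,i=3, bit26=0)
  nb ##..#: next=#  (t=4,i=16, bit25=1)
  nb ##...: next=#  (t=1,i=14, bit24=1)
  nb #.###: next=.  (t=1,i=9, bit23=0)
  nb #.##.: next=.  (t=0,i=1, bit22=0)
  nb #.#.#: next=.  (t=0,i=4, bit21=0)
  nb #.#..: next=#  (t=0,i=10, bit20=1)
  nb #..##: next=#  (t=0,i=12, bit19=1)
  nb #..#.: next=#  (t=7,i=12, bit18=1)
  nb #...#: next=#  (t=3,i=1, bit17=1)
  nb #....: next=#  (t=1,i=15, bit16=1)
  nb .####: next=.  (t=1,i=10, bit15=0)
  nb .###.: next=.  (t=2,i=5, bit14=0)
  nb .##.#: next=.  (t=0,i=2, bit13=0)
  nb .##..: next=#  (t=2,i=15, bit12=1)
  nb .#.##: next=.  (t=1,i=8, bit11=0)
  nb .#.#.: next=#  (t=0,i=5, bit10=1)
  nb .#..#: next=#  (t=0,i=11, bit9=1)
  nb .#...: next=#  (t=3,i=4, bit8=1)
  nb ..###: next=.  (t=2,i=4, bit7=0)
  nb ..##.: next=#  (t=0,i=13, bit6=1)
  nb ..#.#: next=#  (t=1,i=5, bit5=1)
  nb ..#..: next=#  (t=2,i=11, bit4=1)
  nb ...##: next=#  (t=2,i=3, bit3=1)
  nb ...#.: next=#  (t=1,i=4, bit2=1)
  nb ....#: next=.  (t=1,i=3, bit1=0)
  nb .....: next=.  (t=1,i=0, bit0=0)
  bits 10100011000111110001011101111100 = 2736723836

2736723836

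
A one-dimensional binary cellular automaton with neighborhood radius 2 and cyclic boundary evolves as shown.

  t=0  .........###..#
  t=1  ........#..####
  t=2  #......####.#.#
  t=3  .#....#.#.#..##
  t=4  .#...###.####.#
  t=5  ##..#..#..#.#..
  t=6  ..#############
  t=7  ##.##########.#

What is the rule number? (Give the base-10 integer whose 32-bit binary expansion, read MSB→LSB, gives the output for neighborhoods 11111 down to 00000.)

3009195580

  #####|#  b31=1 t=6,i=4
  ####.|.  b30=0 t=1,i=13
  ###.#|#  b29=1 t=2,i=10
  ###..|#  b28=1 t=0,i=11
  ##.##|.  b27=0 t=4,i=8
  ##.#.|.  b26=0 t=2,i=11
  ##..#|#  b25=1 t=0,i=12
  ##...|#  b24=1 t=1,i=0
  #.###|.  b23=0 t=4,i=9
  #.##.|#  b22=1 t=2,i=14
  #.#.#|.  b21=0 t=2,i=12
  #.#..|#  b20=1 t=3,i=1
  #..##|#  b19=1 t=1,i=10
  #..#.|#  b18=1 t=0,i=13
  #...#|.  b17=0 t=4,i=3
  #....|.  b16=0 t=0,i=1
  .####|#  b15=1 t=1,i=12
  .###.|.  b14=0 t=0,i=10
  .##.#|#  b13=1 t=3,i=14
  .##..|.  b12=0 t=2,i=0
  .#.##|#  b11=1 t=2,i=13
  .#.#.|#  b10=1 t=3,i=7
  .#..#|#  b9=1 t=1,i=9
  .#...|.  b8=0 t=0,i=0
  ..###|.  b7=0 t=0,i=9
  ..##.|.  b6=0 t=3,i=13
  ..#.#|#  b5=1 t=3,i=6
  ..#..|#  b4=1 t=0,i=14
  ...##|#  b3=1 t=0,i=8
  ...#.|#  b2=1 t=1,i=7
  ....#|.  b1=0 t=0,i=7
  .....|.  b0=0 t=0,i=2
  bits 10110011010111001010111000111100 = 3009195580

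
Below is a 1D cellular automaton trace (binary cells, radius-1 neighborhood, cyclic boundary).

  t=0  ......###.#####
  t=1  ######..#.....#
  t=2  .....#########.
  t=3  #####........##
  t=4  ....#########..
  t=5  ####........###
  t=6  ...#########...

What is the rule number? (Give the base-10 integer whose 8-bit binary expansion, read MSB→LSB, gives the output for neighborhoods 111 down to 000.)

  nb ###: next=.  (t=0,i=7, bit7=0)
  nb ##.: next=#  (t=0,i=8, bit6=1)
  nb #.#: next=.  (t=0,i=9, bit5=0)
  nb #..: next=#  (t=0,i=0, bit4=1)
  nb .##: next=.  (t=0,i=6, bit3=0)
  nb .#.: next=#  (t=1,i=8, bit2=1)
  nb ..#: next=#  (t=0,i=5, bit1=1)
  nb ...: next=#  (t=0,i=1, bit0=1)
  bits 01010111 = 87

87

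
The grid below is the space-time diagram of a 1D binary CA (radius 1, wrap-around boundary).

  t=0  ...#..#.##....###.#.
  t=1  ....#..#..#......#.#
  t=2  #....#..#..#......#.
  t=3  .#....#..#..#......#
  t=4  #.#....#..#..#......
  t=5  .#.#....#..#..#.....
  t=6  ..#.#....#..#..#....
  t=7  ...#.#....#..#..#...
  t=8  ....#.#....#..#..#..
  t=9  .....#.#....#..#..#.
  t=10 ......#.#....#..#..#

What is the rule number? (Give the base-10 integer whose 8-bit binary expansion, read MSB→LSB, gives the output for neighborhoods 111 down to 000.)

  ### -> .   bit 7 = 0  t=0,i=15
  ##. -> .   bit 6 = 0  t=0,i=9
  #.# -> #   bit 5 = 1  t=0,i=7
  #.. -> #   bit 4 = 1  t=0,i=4
  .## -> .   bit 3 = 0  t=0,i=8
  .#. -> .   bit 2 = 0  t=0,i=3
  ..# -> .   bit 1 = 0  t=0,i=2
  ... -> .   bit 0 = 0  t=0,i=0
  bits 00110000 = 48

48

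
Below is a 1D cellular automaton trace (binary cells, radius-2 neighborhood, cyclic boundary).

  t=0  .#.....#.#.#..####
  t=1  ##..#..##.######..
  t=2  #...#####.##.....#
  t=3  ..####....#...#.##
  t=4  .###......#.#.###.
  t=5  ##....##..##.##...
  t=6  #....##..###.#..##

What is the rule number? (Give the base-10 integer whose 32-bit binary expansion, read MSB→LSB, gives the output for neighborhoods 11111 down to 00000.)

81440505

  ##### -> .   bit 31 = 0  t=1,i=12
  ####. -> .   bit 30 = 0  t=0,i=16
  ###.# -> .   bit 29 = 0  t=0,i=17
  ###.. -> .   bit 28 = 0  t=1,i=15
  ##.## -> .   bit 27 = 0  t=1,i=9
  ##.#. -> #   bit 26 = 1  t=0,i=0
  ##..# -> .   bit 25 = 0  t=1,i=2
  ##... -> .   bit 24 = 0  t=2,i=1
  #.### -> #   bit 23 = 1  t=1,i=10
  #.##. -> #   bit 22 = 1  t=2,i=10
  #.#.# -> .   bit 21 = 0  t=0,i=9
  #.#.. -> #   bit 20 = 1  t=0,i=1
  #..## -> #   bit 19 = 1  t=0,i=13
  #..#. -> .   bit 18 = 0  t=1,i=3
  #...# -> #   bit 17 = 1  t=2,i=2
  #.... -> .   bit 16 = 0  t=0,i=3
  .#### -> #   bit 15 = 1  t=0,i=15
  .###. -> .   bit 14 = 0  t=4,i=2
  .##.# -> #   bit 13 = 1  t=1,i=8
  .##.. -> .   bit 12 = 0  t=1,i=1
  .#.## -> #   bit 11 = 1  t=3,i=15
  .#.#. -> #   bit 10 = 1  t=0,i=8
  .#..# -> #   bit 9 = 1  t=0,i=12
  .#... -> .   bit 8 = 0  t=0,i=2
  ..### -> #   bit 7 = 1  t=0,i=14
  ..##. -> #   bit 6 = 1  t=1,i=0
  ..#.# -> #   bit 5 = 1  t=0,i=7
  ..#.. -> #   bit 4 = 1  t=1,i=4
  ...## -> #   bit 3 = 1  t=2,i=3
  ...#. -> .   bit 2 = 0  t=0,i=6
  ....# -> .   bit 1 = 0  t=0,i=5
  ..... -> #   bit 0 = 1  t=0,i=4
  bits 00000100110110101010111011111001 = 81440505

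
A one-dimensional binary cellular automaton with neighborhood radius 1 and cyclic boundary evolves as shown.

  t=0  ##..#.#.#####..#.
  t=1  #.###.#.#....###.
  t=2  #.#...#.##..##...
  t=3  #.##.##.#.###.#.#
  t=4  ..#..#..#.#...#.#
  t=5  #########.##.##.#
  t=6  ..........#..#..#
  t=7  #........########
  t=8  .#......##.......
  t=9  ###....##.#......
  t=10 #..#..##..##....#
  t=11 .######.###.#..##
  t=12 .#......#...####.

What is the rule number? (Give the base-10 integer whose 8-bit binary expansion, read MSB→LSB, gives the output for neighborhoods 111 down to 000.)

  ###|.  b7=0 t=0,i=9
  ##.|.  b6=0 t=0,i=1
  #.#|.  b5=0 t=0,i=5
  #..|#  b4=1 t=0,i=2
  .##|#  b3=1 t=0,i=0
  .#.|#  b2=1 t=0,i=4
  ..#|#  b1=1 t=0,i=3
  ...|.  b0=0 t=1,i=10
  bits 00011110 = 30

30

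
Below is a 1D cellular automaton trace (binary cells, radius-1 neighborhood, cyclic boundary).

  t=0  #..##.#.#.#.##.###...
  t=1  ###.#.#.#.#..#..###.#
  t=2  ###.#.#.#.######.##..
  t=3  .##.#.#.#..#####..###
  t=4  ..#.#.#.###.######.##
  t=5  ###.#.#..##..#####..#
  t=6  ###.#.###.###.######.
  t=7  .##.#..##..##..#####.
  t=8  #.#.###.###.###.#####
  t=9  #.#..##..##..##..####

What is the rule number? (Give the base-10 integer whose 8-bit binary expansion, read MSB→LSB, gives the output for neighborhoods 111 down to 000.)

214

  [7] ### => #  t=0,i=16
  [6] ##. => #  t=0,i=4
  [5] #.# => .  t=0,i=5
  [4] #.. => #  t=0,i=1
  [3] .## => .  t=0,i=3
  [2] .#. => #  t=0,i=0
  [1] ..# => #  t=0,i=2
  [0] ... => .  t=0,i=19
  bits 11010110 = 214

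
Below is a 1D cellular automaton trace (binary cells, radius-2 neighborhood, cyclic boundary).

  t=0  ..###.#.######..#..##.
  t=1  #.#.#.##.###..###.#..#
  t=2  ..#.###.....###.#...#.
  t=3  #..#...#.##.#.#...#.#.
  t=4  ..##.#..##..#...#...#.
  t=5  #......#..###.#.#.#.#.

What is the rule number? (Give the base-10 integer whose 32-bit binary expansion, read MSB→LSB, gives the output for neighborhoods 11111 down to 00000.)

  nb #####: next=#  (t=0,i=10, bit31=1)
  nb ####.: next=.  (t=0,i=12, bit30=0)
  nb ###.#: next=#  (t=0,i=4, bit29=1)
  nb ###..: next=.  (t=0,i=13, bit28=0)
  nb ##.##: next=.  (t=1,i=8, bit27=0)
  nb ##.#.: next=.  (t=0,i=5, bit26=0)
  nb ##..#: next=#  (t=0,i=14, bit25=1)
  nb ##...: next=#  (t=0,i=21, bit24=1)
  nb #.###: next=.  (t=0,i=8, bit23=0)
  nb #.##.: next=#  (t=1,i=6, bit22=1)
  nb #.#.#: next=#  (t=0,i=6, bit21=1)
  nb #.#..: next=.  (t=1,i=18, bit20=0)
  nb #..##: next=#  (t=0,i=18, bit19=1)
  nb #..#.: next=#  (t=0,i=15, bit18=1)
  nb #...#: next=#  (t=0,i=0, bit17=1)
  nb #....: next=.  (t=2,i=8, bit16=0)
  nb .####: next=#  (t=0,i=9, bit15=1)
  nb .###.: next=.  (t=0,i=3, bit14=0)
  nb .##.#: next=.  (t=1,i=0, bit13=0)
  nb .##..: next=.  (t=0,i=20, bit12=0)
  nb .#.##: next=#  (t=0,i=7, bit11=1)
  nb .#.#.: next=.  (t=1,i=3, bit10=0)
  nb .#..#: next=.  (t=0,i=17, bit9=0)
  nb .#...: next=.  (t=2,i=17, bit8=0)
  nb ..###: next=#  (t=0,i=2, bit7=1)
  nb ..##.: next=.  (t=0,i=19, bit6=0)
  nb ..#.#: next=.  (t=2,i=2, bit5=0)
  nb ..#..: next=#  (t=0,i=16, bit4=1)
  nb ...##: next=.  (t=0,i=1, bit3=0)
  nb ...#.: next=.  (t=2,i=1, bit2=0)
  nb ....#: next=#  (t=2,i=10, bit1=1)
  nb .....: next=#  (t=2,i=9, bit0=1)
  bits 10100011011011101000100010010011 = 2741930131

2741930131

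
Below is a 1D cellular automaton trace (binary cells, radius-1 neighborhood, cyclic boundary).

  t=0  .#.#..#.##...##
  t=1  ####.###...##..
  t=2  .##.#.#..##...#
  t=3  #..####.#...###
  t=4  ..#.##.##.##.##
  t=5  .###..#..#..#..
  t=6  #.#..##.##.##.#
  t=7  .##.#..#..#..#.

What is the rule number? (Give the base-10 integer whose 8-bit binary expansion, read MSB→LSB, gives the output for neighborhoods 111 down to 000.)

167

  [7] ### => #  t=1,i=1
  [6] ##. => .  t=0,i=9
  [5] #.# => #  t=0,i=0
  [4] #.. => .  t=0,i=4
  [3] .## => .  t=0,i=8
  [2] .#. => #  t=0,i=1
  [1] ..# => #  t=0,i=5
  [0] ... => #  t=0,i=11
  bits 10100111 = 167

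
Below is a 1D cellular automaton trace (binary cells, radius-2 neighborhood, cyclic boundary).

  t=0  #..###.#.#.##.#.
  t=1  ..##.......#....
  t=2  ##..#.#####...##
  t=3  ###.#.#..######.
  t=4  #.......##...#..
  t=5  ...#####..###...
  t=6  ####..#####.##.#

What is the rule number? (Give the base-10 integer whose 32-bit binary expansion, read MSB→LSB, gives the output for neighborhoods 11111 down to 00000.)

1405747375

  [31] ##### => .  t=2,i=8
  [30] ####. => #  t=2,i=0
  [29] ###.# => .  t=0,i=5
  [28] ###.. => #  t=2,i=1
  [27] ##.## => .  t=3,i=15
  [26] ##.#. => .  t=0,i=6
  [25] ##..# => #  t=2,i=2
  [24] ##... => #  t=1,i=4
  [23] #.### => #  t=2,i=6
  [22] #.##. => #  t=0,i=11
  [21] #.#.# => .  t=0,i=7
  [20] #.#.. => .  t=0,i=0
  [19] #..## => #  t=0,i=2
  [18] #..#. => .  t=2,i=3
  [17] #...# => #  t=2,i=12
  [16] #.... => .  t=1,i=5
  [15] .#### => .  t=2,i=7
  [14] .###. => .  t=0,i=4
  [13] .##.# => .  t=0,i=12
  [12] .##.. => .  t=1,i=3
  [11] .#.## => .  t=0,i=10
  [10] .#.#. => .  t=0,i=8
  [9] .#..# => .  t=0,i=1
  [8] .#... => .  t=1,i=12
  [7] ..### => #  t=0,i=3
  [6] ..##. => .  t=1,i=2
  [5] ..#.# => #  t=2,i=4
  [4] ..#.. => .  t=1,i=11
  [3] ...## => #  t=1,i=1
  [2] ...#. => #  t=1,i=10
  [1] ....# => #  t=1,i=0
  [0] ..... => #  t=1,i=6
  bits 01010011110010100000000010101111 = 1405747375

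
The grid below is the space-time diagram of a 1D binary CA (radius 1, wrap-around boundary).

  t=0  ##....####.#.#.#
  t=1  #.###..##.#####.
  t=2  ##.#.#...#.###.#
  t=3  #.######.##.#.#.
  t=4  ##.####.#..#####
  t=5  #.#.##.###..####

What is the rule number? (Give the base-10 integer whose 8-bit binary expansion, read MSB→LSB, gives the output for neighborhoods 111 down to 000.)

  [7] ### => #  t=0,i=0
  [6] ##. => .  t=0,i=1
  [5] #.# => #  t=0,i=10
  [4] #.. => #  t=0,i=2
  [3] .## => .  t=0,i=6
  [2] .#. => #  t=0,i=11
  [1] ..# => .  t=0,i=5
  [0] ... => #  t=0,i=3
  bits 10110101 = 181

181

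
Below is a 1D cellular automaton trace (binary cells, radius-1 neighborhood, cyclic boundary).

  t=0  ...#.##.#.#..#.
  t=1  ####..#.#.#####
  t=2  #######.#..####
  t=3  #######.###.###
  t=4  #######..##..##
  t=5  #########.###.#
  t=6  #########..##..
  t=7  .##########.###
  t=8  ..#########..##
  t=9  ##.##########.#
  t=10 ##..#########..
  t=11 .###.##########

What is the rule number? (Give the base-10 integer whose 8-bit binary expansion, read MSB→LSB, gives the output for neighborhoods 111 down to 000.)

  [7] ### => #  t=1,i=0
  [6] ##. => #  t=0,i=6
  [5] #.# => .  t=0,i=4
  [4] #.. => #  t=0,i=11
  [3] .## => .  t=0,i=5
  [2] .#. => #  t=0,i=3
  [1] ..# => #  t=0,i=2
  [0] ... => #  t=0,i=0
  bits 11010111 = 215

215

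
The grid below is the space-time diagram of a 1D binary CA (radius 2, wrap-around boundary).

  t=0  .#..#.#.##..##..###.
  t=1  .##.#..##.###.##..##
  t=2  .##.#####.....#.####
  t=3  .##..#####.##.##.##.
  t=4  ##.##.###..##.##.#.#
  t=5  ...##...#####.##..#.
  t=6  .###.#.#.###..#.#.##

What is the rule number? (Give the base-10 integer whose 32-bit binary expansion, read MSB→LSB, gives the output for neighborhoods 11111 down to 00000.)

3545803643

  [31] ##### => #  t=2,i=6
  [30] ####. => #  t=2,i=7
  [29] ###.# => .  t=1,i=12
  [28] ###.. => #  t=0,i=18
  [27] ##.## => .  t=1,i=0
  [26] ##.#. => .  t=1,i=3
  [25] ##..# => #  t=0,i=10
  [24] ##... => #  t=2,i=9
  [23] #.### => .  t=1,i=10
  [22] #.##. => #  t=0,i=8
  [21] #.#.# => .  t=0,i=6
  [20] #.#.. => #  t=1,i=4
  [19] #..## => #  t=0,i=11
  [18] #..#. => .  t=0,i=0
  [17] #...# => .  t=5,i=6
  [16] #.... => .  t=2,i=10
  [15] .#### => #  t=2,i=5
  [14] .###. => .  t=0,i=17
  [13] .##.# => #  t=1,i=2
  [12] .##.. => .  t=0,i=9
  [11] .#.## => #  t=0,i=7
  [10] .#.#. => .  t=0,i=5
  [9] .#..# => #  t=0,i=2
  [8] .#... => #  t=5,i=19
  [7] ..### => .  t=0,i=16
  [6] ..##. => #  t=0,i=12
  [5] ..#.# => #  t=0,i=4
  [4] ..#.. => #  t=0,i=1
  [3] ...## => #  t=5,i=2
  [2] ...#. => .  t=2,i=13
  [1] ....# => #  t=2,i=12
  [0] ..... => #  t=2,i=11
  bits 11010011010110001010101101111011 = 3545803643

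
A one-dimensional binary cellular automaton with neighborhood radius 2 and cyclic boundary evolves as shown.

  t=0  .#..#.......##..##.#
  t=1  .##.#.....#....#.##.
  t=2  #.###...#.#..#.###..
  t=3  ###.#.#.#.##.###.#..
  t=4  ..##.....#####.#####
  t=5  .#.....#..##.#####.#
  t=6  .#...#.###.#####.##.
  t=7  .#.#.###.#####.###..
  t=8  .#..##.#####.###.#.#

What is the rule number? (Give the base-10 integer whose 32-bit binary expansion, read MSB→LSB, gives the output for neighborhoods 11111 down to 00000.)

  [31] ##### => #  t=4,i=11
  [30] ####. => .  t=4,i=12
  [29] ###.# => #  t=3,i=2
  [28] ###.. => #  t=2,i=4
  [27] ##.## => #  t=3,i=12
  [26] ##.#. => #  t=0,i=18
  [25] ##..# => .  t=0,i=14
  [24] ##... => .  t=2,i=5
  [23] #.### => #  t=2,i=2
  [22] #.##. => #  t=1,i=17
  [21] #.#.# => .  t=0,i=19
  [20] #.#.. => #  t=0,i=1
  [19] #..## => #  t=0,i=15
  [18] #..#. => .  t=0,i=3
  [17] #...# => #  t=2,i=6
  [16] #.... => .  t=0,i=6
  [15] .#### => #  t=4,i=10
  [14] .###. => .  t=2,i=3
  [13] .##.# => #  t=0,i=17
  [12] .##.. => .  t=0,i=13
  [11] .#.## => #  t=1,i=16
  [10] .#.#. => .  t=0,i=0
  [9] .#..# => #  t=0,i=2
  [8] .#... => .  t=0,i=5
  [7] ..### => .  t=3,i=0
  [6] ..##. => .  t=0,i=12
  [5] ..#.# => #  t=1,i=15
  [4] ..#.. => #  t=0,i=4
  [3] ...## => .  t=0,i=11
  [2] ...#. => .  t=1,i=9
  [1] ....# => #  t=0,i=10
  [0] ..... => .  t=0,i=7
  bits 10111100110110101010101000110010 = 3168447026

3168447026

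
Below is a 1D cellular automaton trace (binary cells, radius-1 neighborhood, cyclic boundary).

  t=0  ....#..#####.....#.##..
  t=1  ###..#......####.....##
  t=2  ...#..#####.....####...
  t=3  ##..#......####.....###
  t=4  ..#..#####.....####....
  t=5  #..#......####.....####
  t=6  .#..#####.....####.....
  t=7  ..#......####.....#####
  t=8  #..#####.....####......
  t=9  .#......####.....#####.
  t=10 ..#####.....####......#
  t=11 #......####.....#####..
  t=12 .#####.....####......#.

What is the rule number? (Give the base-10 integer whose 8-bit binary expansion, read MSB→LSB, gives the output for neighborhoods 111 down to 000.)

  nb ###: next=.  (t=0,i=8, bit7=0)
  nb ##.: next=.  (t=0,i=11, bit6=0)
  nb #.#: next=.  (t=0,i=18, bit5=0)
  nb #..: next=#  (t=0,i=5, bit4=1)
  nb .##: next=.  (t=0,i=7, bit3=0)
  nb .#.: next=.  (t=0,i=4, bit2=0)
  nb ..#: next=.  (t=0,i=3, bit1=0)
  nb ...: next=#  (t=0,i=0, bit0=1)
  bits 00010001 = 17

17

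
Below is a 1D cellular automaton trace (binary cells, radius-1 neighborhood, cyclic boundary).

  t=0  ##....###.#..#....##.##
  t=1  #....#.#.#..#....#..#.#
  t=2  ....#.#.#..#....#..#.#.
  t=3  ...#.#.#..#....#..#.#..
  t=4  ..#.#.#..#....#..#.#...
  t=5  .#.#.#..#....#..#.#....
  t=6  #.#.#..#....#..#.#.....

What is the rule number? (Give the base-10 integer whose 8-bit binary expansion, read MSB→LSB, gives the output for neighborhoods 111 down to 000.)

  ###|#  b7=1 t=0,i=0
  ##.|.  b6=0 t=0,i=1
  #.#|#  b5=1 t=0,i=9
  #..|.  b4=0 t=0,i=2
  .##|.  b3=0 t=0,i=6
  .#.|.  b2=0 t=0,i=10
  ..#|#  b1=1 t=0,i=5
  ...|.  b0=0 t=0,i=3
  bits 10100010 = 162

162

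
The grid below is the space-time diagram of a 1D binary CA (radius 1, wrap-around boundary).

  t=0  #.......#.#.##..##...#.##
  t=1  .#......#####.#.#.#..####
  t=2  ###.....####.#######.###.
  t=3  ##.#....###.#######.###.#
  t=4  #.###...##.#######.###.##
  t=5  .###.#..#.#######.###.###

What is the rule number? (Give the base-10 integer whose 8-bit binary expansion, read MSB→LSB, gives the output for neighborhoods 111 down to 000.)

188

  ### -> #   bit 7 = 1  t=0,i=24
  ##. -> .   bit 6 = 0  t=0,i=0
  #.# -> #   bit 5 = 1  t=0,i=9
  #.. -> #   bit 4 = 1  t=0,i=1
  .## -> #   bit 3 = 1  t=0,i=12
  .#. -> #   bit 2 = 1  t=0,i=8
  ..# -> .   bit 1 = 0  t=0,i=7
  ... -> .   bit 0 = 0  t=0,i=2
  bits 10111100 = 188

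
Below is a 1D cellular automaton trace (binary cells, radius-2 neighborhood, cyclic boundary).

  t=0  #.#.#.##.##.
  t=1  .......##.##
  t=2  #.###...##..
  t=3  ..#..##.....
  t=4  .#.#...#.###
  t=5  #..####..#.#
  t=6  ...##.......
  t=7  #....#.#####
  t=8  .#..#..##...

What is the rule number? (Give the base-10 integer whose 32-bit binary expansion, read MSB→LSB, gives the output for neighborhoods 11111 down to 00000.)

764584837

  #####|.  b31=0 t=7,i=9
  ####.|.  b30=0 t=5,i=5
  ###.#|#  b29=1 t=4,i=11
  ###..|.  b28=0 t=2,i=4
  ##.##|#  b27=1 t=0,i=8
  ##.#.|#  b26=1 t=0,i=11
  ##..#|.  b25=0 t=2,i=10
  ##...|#  b24=1 t=1,i=0
  #.###|#  b23=1 t=2,i=2
  #.##.|.  b22=0 t=0,i=6
  #.#.#|.  b21=0 t=0,i=0
  #.#..|#  b20=1 t=4,i=3
  #..##|.  b19=0 t=3,i=4
  #..#.|.  b18=0 t=2,i=11
  #...#|#  b17=1 t=2,i=6
  #....|.  b16=0 t=1,i=1
  .####|#  b15=1 t=5,i=4
  .###.|.  b14=0 t=2,i=3
  .##.#|#  b13=1 t=0,i=7
  .##..|.  b12=0 t=1,i=11
  .#.##|.  b11=0 t=0,i=5
  .#.#.|.  b10=0 t=0,i=1
  .#..#|#  b9=1 t=3,i=3
  .#...|#  b8=1 t=4,i=4
  ..###|#  b7=1 t=5,i=3
  ..##.|.  b6=0 t=1,i=7
  ..#.#|.  b5=0 t=2,i=0
  ..#..|.  b4=0 t=3,i=2
  ...##|.  b3=0 t=1,i=6
  ...#.|#  b2=1 t=3,i=1
  ....#|.  b1=0 t=1,i=5
  .....|#  b0=1 t=1,i=2
  bits 00101101100100101010001110000101 = 764584837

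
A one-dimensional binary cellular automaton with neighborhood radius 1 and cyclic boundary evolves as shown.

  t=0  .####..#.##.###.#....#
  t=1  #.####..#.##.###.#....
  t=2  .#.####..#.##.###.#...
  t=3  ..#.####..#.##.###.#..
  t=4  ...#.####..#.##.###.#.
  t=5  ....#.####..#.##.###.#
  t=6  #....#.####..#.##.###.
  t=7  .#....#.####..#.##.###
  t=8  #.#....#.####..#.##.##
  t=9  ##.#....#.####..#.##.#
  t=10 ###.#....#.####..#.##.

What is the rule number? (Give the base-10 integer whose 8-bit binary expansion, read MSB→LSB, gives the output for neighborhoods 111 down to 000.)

  nb ###: next=#  (t=0,i=2, bit7=1)
  nb ##.: next=#  (t=0,i=4, bit6=1)
  nb #.#: next=#  (t=0,i=0, bit5=1)
  nb #..: next=#  (t=0,i=5, bit4=1)
  nb .##: next=.  (t=0,i=1, bit3=0)
  nb .#.: next=.  (t=0,i=7, bit2=0)
  nb ..#: next=.  (t=0,i=6, bit1=0)
  nb ...: next=.  (t=0,i=18, bit0=0)
  bits 11110000 = 240

240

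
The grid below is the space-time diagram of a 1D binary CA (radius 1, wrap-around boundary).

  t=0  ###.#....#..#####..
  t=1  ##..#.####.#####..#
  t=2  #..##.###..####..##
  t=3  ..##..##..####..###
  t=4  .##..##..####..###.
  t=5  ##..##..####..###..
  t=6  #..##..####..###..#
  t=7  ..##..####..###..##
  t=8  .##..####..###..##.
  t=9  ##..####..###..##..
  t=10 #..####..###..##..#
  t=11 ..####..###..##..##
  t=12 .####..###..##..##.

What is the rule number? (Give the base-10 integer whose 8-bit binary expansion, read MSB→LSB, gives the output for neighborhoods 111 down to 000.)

  nb ###: next=#  (t=0,i=1, bit7=1)
  nb ##.: next=.  (t=0,i=2, bit6=0)
  nb #.#: next=.  (t=0,i=3, bit5=0)
  nb #..: next=.  (t=0,i=5, bit4=0)
  nb .##: next=#  (t=0,i=0, bit3=1)
  nb .#.: next=#  (t=0,i=4, bit2=1)
  nb ..#: next=#  (t=0,i=8, bit1=1)
  nb ...: next=#  (t=0,i=6, bit0=1)
  bits 10001111 = 143

143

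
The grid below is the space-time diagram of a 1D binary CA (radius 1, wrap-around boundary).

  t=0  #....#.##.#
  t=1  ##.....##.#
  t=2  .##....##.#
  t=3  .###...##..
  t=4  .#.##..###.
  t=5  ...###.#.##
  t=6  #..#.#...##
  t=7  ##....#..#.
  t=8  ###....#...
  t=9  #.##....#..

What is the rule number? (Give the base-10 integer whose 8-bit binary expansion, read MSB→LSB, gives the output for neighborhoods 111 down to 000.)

88

  ### -> .   bit 7 = 0  t=1,i=0
  ##. -> #   bit 6 = 1  t=0,i=0
  #.# -> .   bit 5 = 0  t=0,i=6
  #.. -> #   bit 4 = 1  t=0,i=1
  .## -> #   bit 3 = 1  t=0,i=7
  .#. -> .   bit 2 = 0  t=0,i=5
  ..# -> .   bit 1 = 0  t=0,i=4
  ... -> .   bit 0 = 0  t=0,i=2
  bits 01011000 = 88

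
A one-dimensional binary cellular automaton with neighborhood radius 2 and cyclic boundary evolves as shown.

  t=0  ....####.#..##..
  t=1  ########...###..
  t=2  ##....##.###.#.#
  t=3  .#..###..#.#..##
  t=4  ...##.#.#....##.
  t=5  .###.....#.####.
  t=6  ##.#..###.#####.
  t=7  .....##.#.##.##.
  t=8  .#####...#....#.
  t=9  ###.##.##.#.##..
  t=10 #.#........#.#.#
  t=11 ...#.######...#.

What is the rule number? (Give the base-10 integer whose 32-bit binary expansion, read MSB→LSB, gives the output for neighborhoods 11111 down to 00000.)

  #####|.  b31=0 t=1,i=2
  ####.|#  b30=1 t=0,i=6
  ###.#|#  b29=1 t=0,i=7
  ###..|#  b28=1 t=1,i=7
  ##.##|.  b27=0 t=2,i=8
  ##.#.|.  b26=0 t=0,i=8
  ##..#|.  b25=0 t=1,i=14
  ##...|.  b24=0 t=0,i=14
  #.###|#  b23=1 t=2,i=9
  #.##.|.  b22=0 t=6,i=0
  #.#.#|.  b21=0 t=2,i=13
  #.#..|.  b20=0 t=0,i=9
  #..##|#  b19=1 t=0,i=11
  #..#.|#  b18=1 t=3,i=8
  #...#|#  b17=1 t=1,i=9
  #....|.  b16=0 t=0,i=15
  .####|#  b15=1 t=0,i=5
  .###.|.  b14=0 t=1,i=12
  .##.#|.  b13=0 t=2,i=7
  .##..|#  b12=1 t=0,i=13
  .#.##|#  b11=1 t=2,i=14
  .#.#.|.  b10=0 t=3,i=10
  .#..#|.  b9=0 t=0,i=10
  .#...|#  b8=1 t=4,i=9
  ..###|#  b7=1 t=0,i=4
  ..##.|#  b6=1 t=0,i=12
  ..#.#|.  b5=0 t=3,i=9
  ..#..|.  b4=0 t=8,i=9
  ...##|#  b3=1 t=0,i=3
  ...#.|#  b2=1 t=5,i=8
  ....#|#  b1=1 t=0,i=2
  .....|#  b0=1 t=0,i=0
  bits 01110000100011101001100111001111 = 1888393679

1888393679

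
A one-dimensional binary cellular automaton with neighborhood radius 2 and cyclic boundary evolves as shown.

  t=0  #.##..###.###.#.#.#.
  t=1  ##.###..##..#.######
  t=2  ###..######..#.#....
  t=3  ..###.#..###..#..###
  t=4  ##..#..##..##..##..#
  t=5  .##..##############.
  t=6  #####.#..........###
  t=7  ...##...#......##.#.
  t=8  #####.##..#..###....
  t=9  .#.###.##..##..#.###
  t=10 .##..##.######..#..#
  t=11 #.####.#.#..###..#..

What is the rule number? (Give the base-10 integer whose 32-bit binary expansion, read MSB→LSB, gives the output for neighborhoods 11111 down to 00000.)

2049678926

  ##### -> .   bit 31 = 0  t=1,i=16
  ####. -> #   bit 30 = 1  t=1,i=0
  ###.# -> #   bit 29 = 1  t=0,i=8
  ###.. -> #   bit 28 = 1  t=1,i=5
  ##.## -> #   bit 27 = 1  t=0,i=9
  ##.#. -> .   bit 26 = 0  t=0,i=13
  ##..# -> #   bit 25 = 1  t=0,i=4
  ##... -> .   bit 24 = 0  t=7,i=5
  #.### -> .   bit 23 = 0  t=0,i=10
  #.##. -> .   bit 22 = 0  t=0,i=2
  #.#.# -> #   bit 21 = 1  t=0,i=0
  #.#.. -> .   bit 20 = 0  t=2,i=15
  #..## -> #   bit 19 = 1  t=0,i=5
  #..#. -> .   bit 18 = 0  t=1,i=11
  #...# -> #   bit 17 = 1  t=7,i=6
  #.... -> #   bit 16 = 1  t=2,i=17
  .#### -> #   bit 15 = 1  t=1,i=15
  .###. -> .   bit 14 = 0  t=0,i=7
  .##.# -> .   bit 13 = 0  t=7,i=16
  .##.. -> #   bit 12 = 1  t=0,i=3
  .#.## -> #   bit 11 = 1  t=0,i=1
  .#.#. -> #   bit 10 = 1  t=0,i=15
  .#..# -> #   bit 9 = 1  t=3,i=7
  .#... -> .   bit 8 = 0  t=2,i=16
  ..### -> .   bit 7 = 0  t=0,i=6
  ..##. -> #   bit 6 = 1  t=1,i=8
  ..#.# -> .   bit 5 = 0  t=1,i=12
  ..#.. -> .   bit 4 = 0  t=3,i=14
  ...## -> #   bit 3 = 1  t=2,i=19
  ...#. -> #   bit 2 = 1  t=7,i=7
  ....# -> #   bit 1 = 1  t=2,i=18
  ..... -> .   bit 0 = 0  t=6,i=9
  bits 01111010001010111001111001001110 = 2049678926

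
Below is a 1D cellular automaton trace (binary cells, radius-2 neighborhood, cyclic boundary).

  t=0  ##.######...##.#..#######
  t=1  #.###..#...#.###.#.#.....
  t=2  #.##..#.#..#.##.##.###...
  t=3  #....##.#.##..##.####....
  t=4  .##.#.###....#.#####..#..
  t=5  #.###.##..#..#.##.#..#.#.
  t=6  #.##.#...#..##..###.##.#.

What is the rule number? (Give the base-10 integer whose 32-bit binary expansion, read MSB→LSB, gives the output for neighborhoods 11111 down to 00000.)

1287512360

  [31] ##### => .  t=0,i=5
  [30] ####. => #  t=0,i=0
  [29] ###.# => .  t=0,i=1
  [28] ###.. => .  t=0,i=8
  [27] ##.## => #  t=0,i=2
  [26] ##.#. => #  t=0,i=14
  [25] ##..# => .  t=1,i=5
  [24] ##... => .  t=0,i=9
  [23] #.### => #  t=0,i=3
  [22] #.##. => .  t=2,i=2
  [21] #.#.# => #  t=1,i=17
  [20] #.#.. => #  t=0,i=15
  [19] #..## => #  t=0,i=17
  [18] #..#. => #  t=1,i=6
  [17] #...# => .  t=0,i=10
  [16] #.... => #  t=1,i=21
  [15] .#### => #  t=0,i=4
  [14] .###. => #  t=1,i=3
  [13] .##.# => #  t=0,i=13
  [12] .##.. => .  t=2,i=3
  [11] .#.## => .  t=1,i=1
  [10] .#.#. => .  t=1,i=18
  [9] .#..# => .  t=0,i=16
  [8] .#... => #  t=1,i=8
  [7] ..### => .  t=0,i=18
  [6] ..##. => .  t=0,i=12
  [5] ..#.# => #  t=1,i=0
  [4] ..#.. => .  t=1,i=7
  [3] ...## => #  t=0,i=11
  [2] ...#. => .  t=1,i=10
  [1] ....# => .  t=1,i=23
  [0] ..... => .  t=1,i=22
  bits 01001100101111011110000100101000 = 1287512360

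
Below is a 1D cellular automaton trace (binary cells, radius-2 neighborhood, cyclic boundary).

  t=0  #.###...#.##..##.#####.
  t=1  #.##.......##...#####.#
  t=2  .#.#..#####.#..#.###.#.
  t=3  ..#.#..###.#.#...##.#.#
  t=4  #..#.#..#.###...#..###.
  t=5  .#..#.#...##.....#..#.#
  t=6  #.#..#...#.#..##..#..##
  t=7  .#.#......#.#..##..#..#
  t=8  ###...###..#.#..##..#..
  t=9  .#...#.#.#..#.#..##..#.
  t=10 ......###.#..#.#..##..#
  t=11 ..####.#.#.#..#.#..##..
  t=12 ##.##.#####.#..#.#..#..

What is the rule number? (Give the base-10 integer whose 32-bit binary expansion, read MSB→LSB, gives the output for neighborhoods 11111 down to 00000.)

  #####|#  b31=1 t=0,i=19
  ####.|#  b30=1 t=0,i=20
  ###.#|.  b29=0 t=0,i=21
  ###..|.  b28=0 t=0,i=4
  ##.##|#  b27=1 t=0,i=16
  ##.#.|#  b26=1 t=0,i=22
  ##..#|#  b25=1 t=0,i=12
  ##...|.  b24=0 t=0,i=5
  #.###|#  b23=1 t=0,i=2
  #.##.|.  b22=0 t=0,i=10
  #.#.#|#  b21=1 t=0,i=0
  #.#..|.  b20=0 t=2,i=3
  #..##|.  b19=0 t=0,i=13
  #..#.|.  b18=0 t=2,i=0
  #...#|.  b17=0 t=0,i=6
  #....|.  b16=0 t=1,i=5
  .####|#  b15=1 t=0,i=18
  .###.|#  b14=1 t=0,i=3
  .##.#|.  b13=0 t=0,i=15
  .##..|#  b12=1 t=0,i=11
  .#.##|.  b11=0 t=0,i=1
  .#.#.|#  b10=1 t=2,i=2
  .#..#|#  b9=1 t=2,i=4
  .#...|.  b8=0 t=3,i=14
  ..###|.  b7=0 t=1,i=16
  ..##.|.  b6=0 t=0,i=14
  ..#.#|.  b5=0 t=0,i=8
  ..#..|.  b4=0 t=4,i=16
  ...##|#  b3=1 t=1,i=10
  ...#.|.  b2=0 t=0,i=7
  ....#|#  b1=1 t=1,i=9
  .....|#  b0=1 t=1,i=6
  bits 11001110101000001101011000001011 = 3466647051

3466647051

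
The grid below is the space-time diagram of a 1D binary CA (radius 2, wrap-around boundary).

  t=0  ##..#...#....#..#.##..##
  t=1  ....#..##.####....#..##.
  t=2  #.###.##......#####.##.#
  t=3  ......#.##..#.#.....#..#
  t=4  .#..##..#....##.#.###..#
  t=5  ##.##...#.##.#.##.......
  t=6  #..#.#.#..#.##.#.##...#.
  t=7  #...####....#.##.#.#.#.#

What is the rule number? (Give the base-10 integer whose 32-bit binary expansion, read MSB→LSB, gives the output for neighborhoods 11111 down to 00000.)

  nb #####: next=.  (t=2,i=16, bit31=0)
  nb ####.: next=.  (t=0,i=0, bit30=0)
  nb ###.#: next=.  (t=2,i=4, bit29=0)
  nb ###..: next=.  (t=0,i=1, bit28=0)
  nb ##.##: next=.  (t=1,i=9, bit27=0)
  nb ##.#.: next=#  (t=4,i=15, bit26=1)
  nb ##..#: next=.  (t=0,i=2, bit25=0)
  nb ##...: next=#  (t=1,i=14, bit24=1)
  nb #.###: next=.  (t=1,i=10, bit23=0)
  nb #.##.: next=#  (t=0,i=18, bit22=1)
  nb #.#.#: next=#  (t=4,i=16, bit21=1)
  nb #.#..: next=#  (t=3,i=14, bit20=1)
  nb #..##: next=#  (t=0,i=21, bit19=1)
  nb #..#.: next=.  (t=0,i=3, bit18=0)
  nb #...#: next=.  (t=0,i=6, bit17=0)
  nb #....: next=#  (t=0,i=10, bit16=1)
  nb .####: next=.  (t=0,i=23, bit15=0)
  nb .###.: next=.  (t=2,i=3, bit14=0)
  nb .##.#: next=.  (t=1,i=8, bit13=0)
  nb .##..: next=.  (t=0,i=19, bit12=0)
  nb .#.##: next=.  (t=0,i=17, bit11=0)
  nb .#.#.: next=#  (t=3,i=13, bit10=1)
  nb .#..#: next=.  (t=0,i=14, bit9=0)
  nb .#...: next=.  (t=0,i=5, bit8=0)
  nb ..###: next=#  (t=0,i=22, bit7=1)
  nb ..##.: next=#  (t=1,i=7, bit6=1)
  nb ..#.#: next=.  (t=0,i=16, bit5=0)
  nb ..#..: next=#  (t=0,i=4, bit4=1)
  nb ...##: next=.  (t=2,i=13, bit3=0)
  nb ...#.: next=#  (t=0,i=7, bit2=1)
  nb ....#: next=#  (t=0,i=11, bit1=1)
  nb .....: next=.  (t=1,i=1, bit0=0)
  bits 00000101011110010000010011010110 = 91817174

91817174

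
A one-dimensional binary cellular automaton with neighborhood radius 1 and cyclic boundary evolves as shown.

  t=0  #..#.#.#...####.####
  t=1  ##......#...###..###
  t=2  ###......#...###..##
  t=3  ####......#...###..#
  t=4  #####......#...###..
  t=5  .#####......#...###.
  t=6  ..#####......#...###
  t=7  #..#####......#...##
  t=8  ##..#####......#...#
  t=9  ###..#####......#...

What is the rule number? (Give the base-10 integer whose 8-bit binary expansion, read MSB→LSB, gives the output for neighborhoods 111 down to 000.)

  nb ###: next=#  (t=0,i=12, bit7=1)
  nb ##.: next=#  (t=0,i=0, bit6=1)
  nb #.#: next=.  (t=0,i=4, bit5=0)
  nb #..: next=#  (t=0,i=1, bit4=1)
  nb .##: next=.  (t=0,i=11, bit3=0)
  nb .#.: next=.  (t=0,i=3, bit2=0)
  nb ..#: next=.  (t=0,i=2, bit1=0)
  nb ...: next=.  (t=0,i=9, bit0=0)
  bits 11010000 = 208

208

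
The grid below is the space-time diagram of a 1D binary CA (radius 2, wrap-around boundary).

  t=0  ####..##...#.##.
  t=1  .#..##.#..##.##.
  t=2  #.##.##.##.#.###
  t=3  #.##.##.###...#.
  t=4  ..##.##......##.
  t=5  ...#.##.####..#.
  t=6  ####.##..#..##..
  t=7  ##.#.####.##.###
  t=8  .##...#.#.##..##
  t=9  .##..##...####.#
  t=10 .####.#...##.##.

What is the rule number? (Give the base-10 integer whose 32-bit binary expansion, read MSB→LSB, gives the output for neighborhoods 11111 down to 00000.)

  ##### -> #   bit 31 = 1  t=7,i=15
  ####. -> .   bit 30 = 0  t=0,i=2
  ###.# -> #   bit 29 = 1  t=2,i=0
  ###.. -> .   bit 28 = 0  t=0,i=3
  ##.## -> .   bit 27 = 0  t=0,i=15
  ##.#. -> #   bit 26 = 1  t=1,i=6
  ##..# -> #   bit 25 = 1  t=0,i=4
  ##... -> .   bit 24 = 0  t=0,i=8
  #.### -> .   bit 23 = 0  t=0,i=0
  #.##. -> #   bit 22 = 1  t=0,i=13
  #.#.# -> .   bit 21 = 0  t=2,i=11
  #.#.. -> .   bit 20 = 0  t=1,i=7
  #..## -> #   bit 19 = 1  t=0,i=5
  #..#. -> #   bit 18 = 1  t=1,i=0
  #...# -> .   bit 17 = 0  t=0,i=9
  #.... -> #   bit 16 = 1  t=4,i=8
  .#### -> #   bit 15 = 1  t=0,i=1
  .###. -> .   bit 14 = 0  t=3,i=9
  .##.# -> #   bit 13 = 1  t=0,i=14
  .##.. -> #   bit 12 = 1  t=0,i=7
  .#.## -> .   bit 11 = 0  t=0,i=12
  .#.#. -> .   bit 10 = 0  t=3,i=15
  .#..# -> #   bit 9 = 1  t=1,i=2
  .#... -> .   bit 8 = 0  t=5,i=15
  ..### -> #   bit 7 = 1  t=6,i=0
  ..##. -> .   bit 6 = 0  t=0,i=6
  ..#.# -> #   bit 5 = 1  t=0,i=11
  ..#.. -> .   bit 4 = 0  t=1,i=1
  ...## -> .   bit 3 = 0  t=4,i=1
  ...#. -> #   bit 2 = 1  t=0,i=10
  ....# -> #   bit 1 = 1  t=4,i=11
  ..... -> #   bit 0 = 1  t=4,i=9
  bits 10100110010011011011001010100111 = 2790109863

2790109863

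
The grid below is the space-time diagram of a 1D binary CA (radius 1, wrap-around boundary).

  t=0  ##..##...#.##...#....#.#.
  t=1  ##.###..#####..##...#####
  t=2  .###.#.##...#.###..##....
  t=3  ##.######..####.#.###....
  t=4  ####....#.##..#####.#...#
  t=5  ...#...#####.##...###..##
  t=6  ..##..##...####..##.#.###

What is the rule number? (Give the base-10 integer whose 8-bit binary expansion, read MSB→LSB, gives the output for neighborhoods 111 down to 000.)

110

  ###|.  b7=0 t=1,i=0
  ##.|#  b6=1 t=0,i=1
  #.#|#  b5=1 t=0,i=10
  #..|.  b4=0 t=0,i=2
  .##|#  b3=1 t=0,i=0
  .#.|#  b2=1 t=0,i=9
  ..#|#  b1=1 t=0,i=3
  ...|.  b0=0 t=0,i=7
  bits 01101110 = 110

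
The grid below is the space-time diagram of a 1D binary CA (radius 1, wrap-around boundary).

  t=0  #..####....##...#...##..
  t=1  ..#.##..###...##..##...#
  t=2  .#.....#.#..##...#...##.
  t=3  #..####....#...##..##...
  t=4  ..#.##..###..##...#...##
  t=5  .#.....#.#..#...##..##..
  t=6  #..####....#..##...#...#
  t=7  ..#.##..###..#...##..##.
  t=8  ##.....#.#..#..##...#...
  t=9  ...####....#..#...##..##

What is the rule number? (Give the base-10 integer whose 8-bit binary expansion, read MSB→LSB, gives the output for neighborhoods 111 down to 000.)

131

  [7] ### => #  t=0,i=4
  [6] ##. => .  t=0,i=6
  [5] #.# => .  t=1,i=3
  [4] #.. => .  t=0,i=1
  [3] .## => .  t=0,i=3
  [2] .#. => .  t=0,i=0
  [1] ..# => #  t=0,i=2
  [0] ... => #  t=0,i=8
  bits 10000011 = 131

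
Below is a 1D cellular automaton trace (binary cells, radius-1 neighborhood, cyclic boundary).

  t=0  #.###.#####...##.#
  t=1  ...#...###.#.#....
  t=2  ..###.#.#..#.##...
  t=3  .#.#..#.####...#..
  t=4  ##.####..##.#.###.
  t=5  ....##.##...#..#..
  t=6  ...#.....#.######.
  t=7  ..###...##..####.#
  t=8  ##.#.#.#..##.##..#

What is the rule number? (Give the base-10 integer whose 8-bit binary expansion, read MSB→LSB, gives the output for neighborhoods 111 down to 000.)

150

  nb ###: next=#  (t=0,i=3, bit7=1)
  nb ##.: next=.  (t=0,i=0, bit6=0)
  nb #.#: next=.  (t=0,i=1, bit5=0)
  nb #..: next=#  (t=0,i=11, bit4=1)
  nb .##: next=.  (t=0,i=2, bit3=0)
  nb .#.: next=#  (t=1,i=3, bit2=1)
  nb ..#: next=#  (t=0,i=13, bit1=1)
  nb ...: next=.  (t=0,i=12, bit0=0)
  bits 10010110 = 150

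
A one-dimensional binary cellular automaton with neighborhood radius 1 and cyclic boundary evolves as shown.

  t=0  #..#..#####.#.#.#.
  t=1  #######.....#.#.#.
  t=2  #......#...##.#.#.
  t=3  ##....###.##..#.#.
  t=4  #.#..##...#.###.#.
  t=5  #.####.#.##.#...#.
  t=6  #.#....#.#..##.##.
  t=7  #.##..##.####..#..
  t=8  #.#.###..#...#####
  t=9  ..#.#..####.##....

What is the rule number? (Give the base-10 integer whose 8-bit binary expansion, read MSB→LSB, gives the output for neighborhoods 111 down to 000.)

30

  [7] ### => .  t=0,i=7
  [6] ##. => .  t=0,i=10
  [5] #.# => .  t=0,i=11
  [4] #.. => #  t=0,i=1
  [3] .## => #  t=0,i=6
  [2] .#. => #  t=0,i=0
  [1] ..# => #  t=0,i=2
  [0] ... => .  t=1,i=8
  bits 00011110 = 30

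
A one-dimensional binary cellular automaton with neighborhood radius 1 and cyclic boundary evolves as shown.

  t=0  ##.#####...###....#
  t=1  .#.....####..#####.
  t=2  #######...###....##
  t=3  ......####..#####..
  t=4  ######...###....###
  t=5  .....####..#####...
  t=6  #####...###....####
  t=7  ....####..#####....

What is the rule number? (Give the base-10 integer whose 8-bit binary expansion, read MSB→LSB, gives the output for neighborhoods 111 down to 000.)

  nb ###: next=.  (t=0,i=0, bit7=0)
  nb ##.: next=#  (t=0,i=1, bit6=1)
  nb #.#: next=.  (t=0,i=2, bit5=0)
  nb #..: next=#  (t=0,i=8, bit4=1)
  nb .##: next=.  (t=0,i=3, bit3=0)
  nb .#.: next=#  (t=1,i=1, bit2=1)
  nb ..#: next=#  (t=0,i=10, bit1=1)
  nb ...: next=#  (t=0,i=9, bit0=1)
  bits 01010111 = 87

87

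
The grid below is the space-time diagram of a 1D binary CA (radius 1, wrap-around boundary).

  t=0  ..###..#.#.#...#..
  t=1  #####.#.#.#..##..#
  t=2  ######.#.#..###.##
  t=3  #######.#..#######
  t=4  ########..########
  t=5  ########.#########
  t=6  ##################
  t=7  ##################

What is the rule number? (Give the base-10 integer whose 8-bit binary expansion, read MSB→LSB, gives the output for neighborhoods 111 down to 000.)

235

  ###|#  b7=1 t=0,i=3
  ##.|#  b6=1 t=0,i=4
  #.#|#  b5=1 t=0,i=8
  #..|.  b4=0 t=0,i=5
  .##|#  b3=1 t=0,i=2
  .#.|.  b2=0 t=0,i=7
  ..#|#  b1=1 t=0,i=1
  ...|#  b0=1 t=0,i=0
  bits 11101011 = 235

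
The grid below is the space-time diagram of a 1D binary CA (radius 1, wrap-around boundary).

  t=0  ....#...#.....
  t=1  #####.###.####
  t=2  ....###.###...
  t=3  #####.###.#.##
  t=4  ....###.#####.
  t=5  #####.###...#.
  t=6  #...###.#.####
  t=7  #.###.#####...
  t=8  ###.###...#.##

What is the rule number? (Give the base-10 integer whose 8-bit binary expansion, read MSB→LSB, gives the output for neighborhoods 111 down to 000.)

  ###|.  b7=0 t=1,i=0
  ##.|#  b6=1 t=1,i=4
  #.#|#  b5=1 t=1,i=5
  #..|.  b4=0 t=0,i=5
  .##|#  b3=1 t=1,i=6
  .#.|#  b2=1 t=0,i=4
  ..#|#  b1=1 t=0,i=3
  ...|#  b0=1 t=0,i=0
  bits 01101111 = 111

111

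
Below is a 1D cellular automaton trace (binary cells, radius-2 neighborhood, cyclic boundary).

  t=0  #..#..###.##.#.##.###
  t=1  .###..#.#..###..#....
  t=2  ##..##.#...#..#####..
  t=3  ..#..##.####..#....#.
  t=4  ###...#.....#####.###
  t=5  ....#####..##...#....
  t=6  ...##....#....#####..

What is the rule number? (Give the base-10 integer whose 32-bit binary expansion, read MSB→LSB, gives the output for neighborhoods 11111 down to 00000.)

640099740

  nb #####: next=.  (t=2,i=16, bit31=0)
  nb ####.: next=.  (t=0,i=20, bit30=0)
  nb ###.#: next=#  (t=0,i=8, bit29=1)
  nb ###..: next=.  (t=0,i=0, bit28=0)
  nb ##.##: next=.  (t=0,i=9, bit27=0)
  nb ##.#.: next=#  (t=0,i=12, bit26=1)
  nb ##..#: next=#  (t=0,i=1, bit25=1)
  nb ##...: next=.  (t=4,i=3, bit24=0)
  nb #.###: next=.  (t=0,i=18, bit23=0)
  nb #.##.: next=.  (t=0,i=10, bit22=0)
  nb #.#.#: next=#  (t=0,i=13, bit21=1)
  nb #.#..: next=.  (t=1,i=8, bit20=0)
  nb #..##: next=.  (t=0,i=5, bit19=0)
  nb #..#.: next=#  (t=0,i=2, bit18=1)
  nb #...#: next=#  (t=2,i=9, bit17=1)
  nb #....: next=#  (t=1,i=18, bit16=1)
  nb .####: next=.  (t=0,i=19, bit15=0)
  nb .###.: next=.  (t=0,i=7, bit14=0)
  nb .##.#: next=#  (t=0,i=11, bit13=1)
  nb .##..: next=.  (t=2,i=1, bit12=0)
  nb .#.##: next=.  (t=0,i=14, bit11=0)
  nb .#.#.: next=#  (t=1,i=7, bit10=1)
  nb .#..#: next=.  (t=0,i=4, bit9=0)
  nb .#...: next=#  (t=1,i=17, bit8=1)
  nb ..###: next=#  (t=0,i=6, bit7=1)
  nb ..##.: next=.  (t=2,i=0, bit6=0)
  nb ..#.#: next=.  (t=1,i=6, bit5=0)
  nb ..#..: next=#  (t=0,i=3, bit4=1)
  nb ...##: next=#  (t=1,i=0, bit3=1)
  nb ...#.: next=#  (t=2,i=10, bit2=1)
  nb ....#: next=.  (t=1,i=20, bit1=0)
  nb .....: next=.  (t=1,i=19, bit0=0)
  bits 00100110001001110010010110011100 = 640099740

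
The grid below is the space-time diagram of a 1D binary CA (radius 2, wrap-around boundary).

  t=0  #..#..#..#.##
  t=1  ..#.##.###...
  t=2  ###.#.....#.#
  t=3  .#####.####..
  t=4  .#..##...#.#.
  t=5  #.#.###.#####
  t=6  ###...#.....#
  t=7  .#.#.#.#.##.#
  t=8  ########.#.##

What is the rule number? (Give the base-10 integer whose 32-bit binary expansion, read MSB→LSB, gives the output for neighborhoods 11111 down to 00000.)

1702107111

  ##### -> .   bit 31 = 0  t=3,i=3
  ####. -> #   bit 30 = 1  t=2,i=1
  ###.# -> #   bit 29 = 1  t=2,i=2
  ###.. -> .   bit 28 = 0  t=0,i=0
  ##.## -> .   bit 27 = 0  t=1,i=6
  ##.#. -> #   bit 26 = 1  t=2,i=3
  ##..# -> .   bit 25 = 0  t=0,i=1
  ##... -> #   bit 24 = 1  t=1,i=10
  #.### -> .   bit 23 = 0  t=0,i=11
  #.##. -> #   bit 22 = 1  t=1,i=4
  #.#.# -> #   bit 21 = 1  t=5,i=2
  #.#.. -> #   bit 20 = 1  t=2,i=4
  #..## -> .   bit 19 = 0  t=4,i=3
  #..#. -> #   bit 18 = 1  t=0,i=2
  #...# -> .   bit 17 = 0  t=3,i=12
  #.... -> .   bit 16 = 0  t=1,i=11
  .#### -> .   bit 15 = 0  t=2,i=0
  .###. -> .   bit 14 = 0  t=0,i=12
  .##.# -> .   bit 13 = 0  t=1,i=5
  .##.. -> #   bit 12 = 1  t=4,i=5
  .#.## -> .   bit 11 = 0  t=0,i=10
  .#.#. -> #   bit 10 = 1  t=4,i=10
  .#..# -> #   bit 9 = 1  t=0,i=4
  .#... -> #   bit 8 = 1  t=2,i=5
  ..### -> #   bit 7 = 1  t=3,i=1
  ..##. -> #   bit 6 = 1  t=4,i=4
  ..#.# -> #   bit 5 = 1  t=0,i=9
  ..#.. -> .   bit 4 = 0  t=0,i=3
  ...## -> .   bit 3 = 0  t=3,i=0
  ...#. -> #   bit 2 = 1  t=1,i=1
  ....# -> #   bit 1 = 1  t=1,i=0
  ..... -> #   bit 0 = 1  t=1,i=12
  bits 01100101011101000001011111100111 = 1702107111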